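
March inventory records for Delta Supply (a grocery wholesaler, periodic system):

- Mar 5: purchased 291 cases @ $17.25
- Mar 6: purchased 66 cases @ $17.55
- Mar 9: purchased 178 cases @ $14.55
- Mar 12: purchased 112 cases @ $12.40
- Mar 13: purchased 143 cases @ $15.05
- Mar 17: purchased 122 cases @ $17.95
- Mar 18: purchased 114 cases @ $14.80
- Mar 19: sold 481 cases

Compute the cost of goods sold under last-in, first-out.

Mar 19, 481 sold [LIFO — newest first]: 114 @ $14.80 + 122 @ $17.95 + 143 @ $15.05 + 102 @ $12.40 = $7,294.05
Ending inventory: 291 @ $17.25 + 66 @ $17.55 + 178 @ $14.55 + 10 @ $12.40 = $8,891.95
Check: goods available $16,186.00 = COGS $7,294.05 + ending $8,891.95

COGS = $7,294.05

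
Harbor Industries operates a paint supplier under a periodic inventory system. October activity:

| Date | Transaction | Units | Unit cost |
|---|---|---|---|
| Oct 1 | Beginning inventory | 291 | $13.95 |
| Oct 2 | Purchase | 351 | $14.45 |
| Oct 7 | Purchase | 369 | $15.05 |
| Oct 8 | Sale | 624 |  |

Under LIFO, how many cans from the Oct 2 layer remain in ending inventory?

96

Oct 8, 624 sold [LIFO — newest first]: 369 @ $15.05 + 255 @ $14.45 = $9,238.20
Ending inventory: 291 @ $13.95 + 96 @ $14.45 = $5,446.65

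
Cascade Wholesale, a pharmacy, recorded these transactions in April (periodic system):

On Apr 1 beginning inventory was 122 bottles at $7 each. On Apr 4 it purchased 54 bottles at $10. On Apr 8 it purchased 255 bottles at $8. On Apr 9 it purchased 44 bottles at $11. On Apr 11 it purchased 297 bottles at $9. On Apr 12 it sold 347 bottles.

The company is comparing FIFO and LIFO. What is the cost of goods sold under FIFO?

FIFO COGS: 122 @ $7 + 54 @ $10 + 171 @ $8 = $2,762
LIFO COGS: 297 @ $9 + 44 @ $11 + 6 @ $8 = $3,205

COGS = $2,762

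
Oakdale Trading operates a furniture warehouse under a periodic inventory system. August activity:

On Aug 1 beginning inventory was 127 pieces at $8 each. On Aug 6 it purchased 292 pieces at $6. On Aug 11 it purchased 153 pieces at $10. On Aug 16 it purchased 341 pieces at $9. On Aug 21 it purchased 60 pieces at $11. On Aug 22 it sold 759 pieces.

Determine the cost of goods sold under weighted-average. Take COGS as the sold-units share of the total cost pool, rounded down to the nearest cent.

COGS = $6,261.55

Aug 22, sell 759: 759/973 × $8,027.00 → $6,261.55
Ending inventory (cost pool remaining) = $1,765.45
Check: goods available $8,027.00 = COGS $6,261.55 + ending $1,765.45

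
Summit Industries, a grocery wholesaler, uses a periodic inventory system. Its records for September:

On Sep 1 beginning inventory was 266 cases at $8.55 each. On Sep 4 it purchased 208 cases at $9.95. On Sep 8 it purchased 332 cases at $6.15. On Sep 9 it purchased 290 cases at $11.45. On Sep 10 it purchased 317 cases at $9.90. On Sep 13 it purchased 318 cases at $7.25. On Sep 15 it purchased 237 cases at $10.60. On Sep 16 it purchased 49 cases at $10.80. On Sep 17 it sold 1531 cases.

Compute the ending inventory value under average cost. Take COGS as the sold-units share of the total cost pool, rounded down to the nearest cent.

Ending inventory = $4,383.26

Sep 17, sell 1531: 1531/2017 × $18,191.40 → $13,808.14
Ending inventory (cost pool remaining) = $4,383.26
Check: goods available $18,191.40 = COGS $13,808.14 + ending $4,383.26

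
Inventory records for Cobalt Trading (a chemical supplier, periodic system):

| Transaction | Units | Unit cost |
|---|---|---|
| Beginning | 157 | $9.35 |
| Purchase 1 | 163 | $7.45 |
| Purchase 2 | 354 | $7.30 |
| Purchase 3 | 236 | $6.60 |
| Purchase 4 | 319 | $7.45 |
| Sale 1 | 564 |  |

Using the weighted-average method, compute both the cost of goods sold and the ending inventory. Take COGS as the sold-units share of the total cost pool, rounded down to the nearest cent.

Sale 1, sell 564: 564/1229 × $9,200.65 → $4,222.26
Ending inventory (cost pool remaining) = $4,978.39

COGS = $4,222.26; ending inventory = $4,978.39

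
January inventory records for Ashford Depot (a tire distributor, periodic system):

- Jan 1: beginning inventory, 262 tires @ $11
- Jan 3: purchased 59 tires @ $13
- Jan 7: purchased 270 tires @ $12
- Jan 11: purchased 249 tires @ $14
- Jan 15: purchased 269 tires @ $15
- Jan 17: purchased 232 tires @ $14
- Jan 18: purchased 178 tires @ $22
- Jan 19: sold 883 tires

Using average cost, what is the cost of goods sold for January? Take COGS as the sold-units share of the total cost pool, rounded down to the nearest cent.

COGS = $12,541.04

Jan 19, sell 883: 883/1519 × $21,574.00 → $12,541.04
Ending inventory (cost pool remaining) = $9,032.96
Check: goods available $21,574.00 = COGS $12,541.04 + ending $9,032.96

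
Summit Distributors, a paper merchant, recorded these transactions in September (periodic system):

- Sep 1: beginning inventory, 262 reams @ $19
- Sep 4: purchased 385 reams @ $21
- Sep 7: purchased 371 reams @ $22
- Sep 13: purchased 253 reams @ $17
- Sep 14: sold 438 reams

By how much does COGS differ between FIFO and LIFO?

$303

FIFO COGS: 262 @ $19 + 176 @ $21 = $8,674
LIFO COGS: 253 @ $17 + 185 @ $22 = $8,371
Difference = |$8,674 − $8,371| = $303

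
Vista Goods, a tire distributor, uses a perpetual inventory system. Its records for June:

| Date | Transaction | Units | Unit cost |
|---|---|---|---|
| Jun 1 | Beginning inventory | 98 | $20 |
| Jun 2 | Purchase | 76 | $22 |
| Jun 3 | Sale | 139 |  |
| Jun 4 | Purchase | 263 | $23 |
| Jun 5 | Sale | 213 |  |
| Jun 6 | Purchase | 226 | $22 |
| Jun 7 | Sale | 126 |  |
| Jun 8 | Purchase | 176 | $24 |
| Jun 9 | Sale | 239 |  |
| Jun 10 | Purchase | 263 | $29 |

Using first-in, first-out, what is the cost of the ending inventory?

Jun 3, 139 sold [FIFO — oldest first]: 98 @ $20 + 41 @ $22 = $2,862
Jun 5, 213 sold [FIFO — oldest first]: 35 @ $22 + 178 @ $23 = $4,864
Jun 7, 126 sold [FIFO — oldest first]: 85 @ $23 + 41 @ $22 = $2,857
Jun 9, 239 sold [FIFO — oldest first]: 185 @ $22 + 54 @ $24 = $5,366
Total COGS = $2,862 + $4,864 + $2,857 + $5,366 = $15,949
Ending inventory: 122 @ $24 + 263 @ $29 = $10,555

Ending inventory = $10,555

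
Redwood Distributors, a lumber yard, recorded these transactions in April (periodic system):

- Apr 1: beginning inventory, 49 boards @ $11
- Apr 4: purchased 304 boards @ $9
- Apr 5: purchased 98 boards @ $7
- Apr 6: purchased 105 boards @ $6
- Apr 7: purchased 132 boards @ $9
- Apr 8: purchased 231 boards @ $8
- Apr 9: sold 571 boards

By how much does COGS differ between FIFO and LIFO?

$329

FIFO COGS: 49 @ $11 + 304 @ $9 + 98 @ $7 + 105 @ $6 + 15 @ $9 = $4,726
LIFO COGS: 231 @ $8 + 132 @ $9 + 105 @ $6 + 98 @ $7 + 5 @ $9 = $4,397
Difference = |$4,726 − $4,397| = $329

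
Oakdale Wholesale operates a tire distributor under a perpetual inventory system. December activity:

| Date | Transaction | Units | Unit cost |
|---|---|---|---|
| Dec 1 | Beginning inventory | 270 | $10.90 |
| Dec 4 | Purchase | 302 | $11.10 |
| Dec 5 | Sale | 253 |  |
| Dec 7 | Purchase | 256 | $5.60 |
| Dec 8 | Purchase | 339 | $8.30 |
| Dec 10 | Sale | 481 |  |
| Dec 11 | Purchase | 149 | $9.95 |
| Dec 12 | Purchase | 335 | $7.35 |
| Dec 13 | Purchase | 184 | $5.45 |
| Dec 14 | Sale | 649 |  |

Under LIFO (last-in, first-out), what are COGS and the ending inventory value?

COGS = $11,175.75; ending inventory = $4,314.35

Dec 5, 253 sold [LIFO — newest first]: 253 @ $11.10 = $2,808.30
Dec 10, 481 sold [LIFO — newest first]: 339 @ $8.30 + 142 @ $5.60 = $3,608.90
Dec 14, 649 sold [LIFO — newest first]: 184 @ $5.45 + 335 @ $7.35 + 130 @ $9.95 = $4,758.55
Total COGS = $2,808.30 + $3,608.90 + $4,758.55 = $11,175.75
Ending inventory: 270 @ $10.90 + 49 @ $11.10 + 114 @ $5.60 + 19 @ $9.95 = $4,314.35
Check: goods available $15,490.10 = COGS $11,175.75 + ending $4,314.35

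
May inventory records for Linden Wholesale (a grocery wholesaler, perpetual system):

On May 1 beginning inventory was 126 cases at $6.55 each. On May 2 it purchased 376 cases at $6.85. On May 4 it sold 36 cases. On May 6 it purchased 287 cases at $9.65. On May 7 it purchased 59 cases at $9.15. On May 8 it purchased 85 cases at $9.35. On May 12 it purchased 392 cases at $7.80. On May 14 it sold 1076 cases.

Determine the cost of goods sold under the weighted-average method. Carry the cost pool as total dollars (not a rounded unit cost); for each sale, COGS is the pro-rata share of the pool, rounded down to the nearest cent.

COGS = $8,857.53

After May 1: 126 on hand, pool $825.30 (≈ $6.5500 each)
After May 2: 502 on hand, pool $3,400.90 (≈ $6.7747 each)
May 4, sell 36: 36/502 × $3,400.90 → $243.88
After May 6: 753 on hand, pool $5,926.57 (≈ $7.8706 each)
After May 7: 812 on hand, pool $6,466.42 (≈ $7.9636 each)
After May 8: 897 on hand, pool $7,261.17 (≈ $8.0949 each)
After May 12: 1289 on hand, pool $10,318.77 (≈ $8.0053 each)
May 14, sell 1076: 1076/1289 × $10,318.77 → $8,613.65
Total COGS = $243.88 + $8,613.65 = $8,857.53
Ending inventory (cost pool remaining) = $1,705.12
Check: goods available $10,562.65 = COGS $8,857.53 + ending $1,705.12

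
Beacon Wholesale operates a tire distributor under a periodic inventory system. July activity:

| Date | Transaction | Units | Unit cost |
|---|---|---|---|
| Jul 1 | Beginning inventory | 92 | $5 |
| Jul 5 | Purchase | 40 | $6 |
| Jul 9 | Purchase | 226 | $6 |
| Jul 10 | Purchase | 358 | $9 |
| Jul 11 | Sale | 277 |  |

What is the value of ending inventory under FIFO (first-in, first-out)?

Ending inventory = $3,708

Jul 11, 277 sold [FIFO — oldest first]: 92 @ $5 + 40 @ $6 + 145 @ $6 = $1,570
Ending inventory: 81 @ $6 + 358 @ $9 = $3,708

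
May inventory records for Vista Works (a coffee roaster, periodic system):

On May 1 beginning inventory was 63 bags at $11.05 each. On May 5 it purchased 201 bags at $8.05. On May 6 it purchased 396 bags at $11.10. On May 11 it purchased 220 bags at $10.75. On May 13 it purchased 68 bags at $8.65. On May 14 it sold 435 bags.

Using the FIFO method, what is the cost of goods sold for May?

COGS = $4,212.30

May 14, 435 sold [FIFO — oldest first]: 63 @ $11.05 + 201 @ $8.05 + 171 @ $11.10 = $4,212.30
Ending inventory: 225 @ $11.10 + 220 @ $10.75 + 68 @ $8.65 = $5,450.70
Check: goods available $9,663.00 = COGS $4,212.30 + ending $5,450.70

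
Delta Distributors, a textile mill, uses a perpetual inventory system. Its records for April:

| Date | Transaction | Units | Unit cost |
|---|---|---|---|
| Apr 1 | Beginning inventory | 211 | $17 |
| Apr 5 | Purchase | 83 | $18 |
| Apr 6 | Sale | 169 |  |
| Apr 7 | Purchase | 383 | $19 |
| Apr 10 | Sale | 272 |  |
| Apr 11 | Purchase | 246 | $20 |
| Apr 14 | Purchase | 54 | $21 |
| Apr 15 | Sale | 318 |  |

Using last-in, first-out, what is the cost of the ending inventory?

Apr 6, 169 sold [LIFO — newest first]: 83 @ $18 + 86 @ $17 = $2,956
Apr 10, 272 sold [LIFO — newest first]: 272 @ $19 = $5,168
Apr 15, 318 sold [LIFO — newest first]: 54 @ $21 + 246 @ $20 + 18 @ $19 = $6,396
Total COGS = $2,956 + $5,168 + $6,396 = $14,520
Ending inventory: 125 @ $17 + 93 @ $19 = $3,892
Check: goods available $18,412 = COGS $14,520 + ending $3,892

Ending inventory = $3,892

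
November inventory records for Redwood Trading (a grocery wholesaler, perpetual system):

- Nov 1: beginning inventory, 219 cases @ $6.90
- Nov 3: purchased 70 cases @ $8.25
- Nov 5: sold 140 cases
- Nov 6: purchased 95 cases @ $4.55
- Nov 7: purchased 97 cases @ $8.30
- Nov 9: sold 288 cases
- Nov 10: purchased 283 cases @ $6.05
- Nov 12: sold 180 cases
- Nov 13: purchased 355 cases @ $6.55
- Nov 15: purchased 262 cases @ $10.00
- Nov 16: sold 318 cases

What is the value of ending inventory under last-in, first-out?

Ending inventory = $2,947.30

Nov 5, 140 sold [LIFO — newest first]: 70 @ $8.25 + 70 @ $6.90 = $1,060.50
Nov 9, 288 sold [LIFO — newest first]: 97 @ $8.30 + 95 @ $4.55 + 96 @ $6.90 = $1,899.75
Nov 12, 180 sold [LIFO — newest first]: 180 @ $6.05 = $1,089.00
Nov 16, 318 sold [LIFO — newest first]: 262 @ $10.00 + 56 @ $6.55 = $2,986.80
Total COGS = $1,060.50 + $1,899.75 + $1,089.00 + $2,986.80 = $7,036.05
Ending inventory: 53 @ $6.90 + 103 @ $6.05 + 299 @ $6.55 = $2,947.30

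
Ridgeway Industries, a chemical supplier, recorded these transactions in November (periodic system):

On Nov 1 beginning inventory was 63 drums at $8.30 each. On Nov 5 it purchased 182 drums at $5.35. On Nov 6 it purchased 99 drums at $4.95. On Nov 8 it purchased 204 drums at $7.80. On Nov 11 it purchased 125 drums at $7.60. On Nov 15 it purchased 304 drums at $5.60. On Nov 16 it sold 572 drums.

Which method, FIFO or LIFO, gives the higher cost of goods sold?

FIFO COGS: 63 @ $8.30 + 182 @ $5.35 + 99 @ $4.95 + 204 @ $7.80 + 24 @ $7.60 = $3,760.25
LIFO COGS: 304 @ $5.60 + 125 @ $7.60 + 143 @ $7.80 = $3,767.80

LIFO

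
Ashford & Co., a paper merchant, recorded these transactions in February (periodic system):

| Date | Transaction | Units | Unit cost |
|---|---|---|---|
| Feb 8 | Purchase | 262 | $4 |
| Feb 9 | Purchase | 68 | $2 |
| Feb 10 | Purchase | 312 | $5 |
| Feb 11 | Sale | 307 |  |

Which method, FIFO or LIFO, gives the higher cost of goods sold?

LIFO

FIFO COGS: 262 @ $4 + 45 @ $2 = $1,138
LIFO COGS: 307 @ $5 = $1,535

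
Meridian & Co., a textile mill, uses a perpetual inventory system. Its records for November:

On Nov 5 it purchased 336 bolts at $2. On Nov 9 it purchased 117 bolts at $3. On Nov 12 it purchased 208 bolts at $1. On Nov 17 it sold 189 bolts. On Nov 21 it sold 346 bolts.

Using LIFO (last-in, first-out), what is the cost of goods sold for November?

Nov 17, 189 sold [LIFO — newest first]: 189 @ $1 = $189
Nov 21, 346 sold [LIFO — newest first]: 19 @ $1 + 117 @ $3 + 210 @ $2 = $790
Total COGS = $189 + $790 = $979
Ending inventory: 126 @ $2 = $252

COGS = $979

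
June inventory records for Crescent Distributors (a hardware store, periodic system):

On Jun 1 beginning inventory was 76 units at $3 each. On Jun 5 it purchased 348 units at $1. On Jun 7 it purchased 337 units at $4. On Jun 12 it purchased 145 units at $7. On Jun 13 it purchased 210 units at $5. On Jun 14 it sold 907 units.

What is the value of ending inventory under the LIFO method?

Ending inventory = $361

Jun 14, 907 sold [LIFO — newest first]: 210 @ $5 + 145 @ $7 + 337 @ $4 + 215 @ $1 = $3,628
Ending inventory: 76 @ $3 + 133 @ $1 = $361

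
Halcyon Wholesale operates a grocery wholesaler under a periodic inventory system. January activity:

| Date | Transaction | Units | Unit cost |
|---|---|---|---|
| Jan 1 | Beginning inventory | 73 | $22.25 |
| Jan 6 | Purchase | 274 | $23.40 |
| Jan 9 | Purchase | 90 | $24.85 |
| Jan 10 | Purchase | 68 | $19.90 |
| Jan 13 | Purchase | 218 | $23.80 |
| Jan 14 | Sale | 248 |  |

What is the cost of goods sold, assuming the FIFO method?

Jan 14, 248 sold [FIFO — oldest first]: 73 @ $22.25 + 175 @ $23.40 = $5,719.25
Ending inventory: 99 @ $23.40 + 90 @ $24.85 + 68 @ $19.90 + 218 @ $23.80 = $11,094.70

COGS = $5,719.25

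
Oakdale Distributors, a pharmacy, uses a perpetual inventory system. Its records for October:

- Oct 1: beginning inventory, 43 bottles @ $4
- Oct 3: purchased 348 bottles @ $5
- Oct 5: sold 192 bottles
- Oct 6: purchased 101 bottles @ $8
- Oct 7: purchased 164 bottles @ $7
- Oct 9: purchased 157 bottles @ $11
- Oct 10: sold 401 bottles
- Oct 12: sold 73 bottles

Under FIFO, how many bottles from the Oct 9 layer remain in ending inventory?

147

Oct 5, 192 sold [FIFO — oldest first]: 43 @ $4 + 149 @ $5 = $917
Oct 10, 401 sold [FIFO — oldest first]: 199 @ $5 + 101 @ $8 + 101 @ $7 = $2,510
Oct 12, 73 sold [FIFO — oldest first]: 63 @ $7 + 10 @ $11 = $551
Total COGS = $917 + $2,510 + $551 = $3,978
Ending inventory: 147 @ $11 = $1,617
Check: goods available $5,595 = COGS $3,978 + ending $1,617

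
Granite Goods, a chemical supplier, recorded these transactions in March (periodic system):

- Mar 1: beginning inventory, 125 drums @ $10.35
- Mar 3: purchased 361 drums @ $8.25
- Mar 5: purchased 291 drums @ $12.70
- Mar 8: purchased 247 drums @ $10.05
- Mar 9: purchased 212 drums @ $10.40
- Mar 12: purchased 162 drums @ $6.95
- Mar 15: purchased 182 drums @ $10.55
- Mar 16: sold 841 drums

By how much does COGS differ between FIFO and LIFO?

FIFO COGS: 125 @ $10.35 + 361 @ $8.25 + 291 @ $12.70 + 64 @ $10.05 = $8,610.90
LIFO COGS: 182 @ $10.55 + 162 @ $6.95 + 212 @ $10.40 + 247 @ $10.05 + 38 @ $12.70 = $8,215.75
Difference = |$8,610.90 − $8,215.75| = $395.15

$395.15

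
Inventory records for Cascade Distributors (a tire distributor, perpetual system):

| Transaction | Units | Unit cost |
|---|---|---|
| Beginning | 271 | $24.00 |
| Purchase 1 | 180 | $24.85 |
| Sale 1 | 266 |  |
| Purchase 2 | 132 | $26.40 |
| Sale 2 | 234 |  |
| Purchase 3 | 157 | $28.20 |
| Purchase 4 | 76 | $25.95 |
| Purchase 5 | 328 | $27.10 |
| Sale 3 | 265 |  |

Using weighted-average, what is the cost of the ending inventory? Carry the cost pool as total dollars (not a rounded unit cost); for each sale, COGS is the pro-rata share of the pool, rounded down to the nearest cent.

Ending inventory = $10,228.17

After Beginning: 271 on hand, pool $6,504.00 (≈ $24.0000 each)
After Purchase 1: 451 on hand, pool $10,977.00 (≈ $24.3392 each)
Sale 1, sell 266: 266/451 × $10,977.00 → $6,474.23
After Purchase 2: 317 on hand, pool $7,987.57 (≈ $25.1974 each)
Sale 2, sell 234: 234/317 × $7,987.57 → $5,896.18
After Purchase 3: 240 on hand, pool $6,518.79 (≈ $27.1616 each)
After Purchase 4: 316 on hand, pool $8,490.99 (≈ $26.8702 each)
After Purchase 5: 644 on hand, pool $17,379.79 (≈ $26.9873 each)
Sale 3, sell 265: 265/644 × $17,379.79 → $7,151.62
Total COGS = $6,474.23 + $5,896.18 + $7,151.62 = $19,522.03
Ending inventory (cost pool remaining) = $10,228.17
Check: goods available $29,750.20 = COGS $19,522.03 + ending $10,228.17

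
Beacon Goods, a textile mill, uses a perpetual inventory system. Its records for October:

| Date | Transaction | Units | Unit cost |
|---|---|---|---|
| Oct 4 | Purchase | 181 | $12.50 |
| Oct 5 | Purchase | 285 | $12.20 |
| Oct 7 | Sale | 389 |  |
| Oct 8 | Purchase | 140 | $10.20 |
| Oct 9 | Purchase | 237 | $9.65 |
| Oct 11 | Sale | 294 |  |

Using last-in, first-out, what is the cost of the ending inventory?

Ending inventory = $1,809.10

Oct 7, 389 sold [LIFO — newest first]: 285 @ $12.20 + 104 @ $12.50 = $4,777.00
Oct 11, 294 sold [LIFO — newest first]: 237 @ $9.65 + 57 @ $10.20 = $2,868.45
Total COGS = $4,777.00 + $2,868.45 = $7,645.45
Ending inventory: 77 @ $12.50 + 83 @ $10.20 = $1,809.10
Check: goods available $9,454.55 = COGS $7,645.45 + ending $1,809.10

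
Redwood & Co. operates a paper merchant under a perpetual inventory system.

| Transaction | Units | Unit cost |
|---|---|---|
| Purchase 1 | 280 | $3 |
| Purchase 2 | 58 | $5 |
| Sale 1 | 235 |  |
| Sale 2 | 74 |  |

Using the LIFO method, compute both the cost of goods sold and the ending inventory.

Sale 1 (235) [LIFO — newest first]: 58 @ $5 + 177 @ $3 = $821
Sale 2 (74) [LIFO — newest first]: 74 @ $3 = $222
Total COGS = $821 + $222 = $1,043
Ending inventory: 29 @ $3 = $87

COGS = $1,043; ending inventory = $87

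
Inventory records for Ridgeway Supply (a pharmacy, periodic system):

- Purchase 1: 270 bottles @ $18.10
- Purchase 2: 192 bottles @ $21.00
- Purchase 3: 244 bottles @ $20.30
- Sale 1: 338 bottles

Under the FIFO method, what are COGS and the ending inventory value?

Sale 1 (338) [FIFO — oldest first]: 270 @ $18.10 + 68 @ $21.00 = $6,315.00
Ending inventory: 124 @ $21.00 + 244 @ $20.30 = $7,557.20

COGS = $6,315.00; ending inventory = $7,557.20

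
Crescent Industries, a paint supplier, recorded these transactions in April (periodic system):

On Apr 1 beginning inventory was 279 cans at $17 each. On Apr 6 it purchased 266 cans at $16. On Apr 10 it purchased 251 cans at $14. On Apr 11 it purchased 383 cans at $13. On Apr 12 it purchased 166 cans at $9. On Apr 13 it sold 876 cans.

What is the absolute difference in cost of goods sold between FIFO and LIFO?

$2,350

FIFO COGS: 279 @ $17 + 266 @ $16 + 251 @ $14 + 80 @ $13 = $13,553
LIFO COGS: 166 @ $9 + 383 @ $13 + 251 @ $14 + 76 @ $16 = $11,203
Difference = |$13,553 − $11,203| = $2,350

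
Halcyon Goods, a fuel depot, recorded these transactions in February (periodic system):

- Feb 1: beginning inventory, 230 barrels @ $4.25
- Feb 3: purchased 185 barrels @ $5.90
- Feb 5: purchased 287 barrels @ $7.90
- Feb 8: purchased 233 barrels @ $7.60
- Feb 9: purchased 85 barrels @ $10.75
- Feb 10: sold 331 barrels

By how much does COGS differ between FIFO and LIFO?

FIFO COGS: 230 @ $4.25 + 101 @ $5.90 = $1,573.40
LIFO COGS: 85 @ $10.75 + 233 @ $7.60 + 13 @ $7.90 = $2,787.25
Difference = |$1,573.40 − $2,787.25| = $1,213.85

$1,213.85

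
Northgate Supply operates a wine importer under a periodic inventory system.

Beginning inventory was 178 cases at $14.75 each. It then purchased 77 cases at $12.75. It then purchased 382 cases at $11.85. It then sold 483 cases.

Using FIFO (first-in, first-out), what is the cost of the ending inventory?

Sale 1 (483) [FIFO — oldest first]: 178 @ $14.75 + 77 @ $12.75 + 228 @ $11.85 = $6,309.05
Ending inventory: 154 @ $11.85 = $1,824.90

Ending inventory = $1,824.90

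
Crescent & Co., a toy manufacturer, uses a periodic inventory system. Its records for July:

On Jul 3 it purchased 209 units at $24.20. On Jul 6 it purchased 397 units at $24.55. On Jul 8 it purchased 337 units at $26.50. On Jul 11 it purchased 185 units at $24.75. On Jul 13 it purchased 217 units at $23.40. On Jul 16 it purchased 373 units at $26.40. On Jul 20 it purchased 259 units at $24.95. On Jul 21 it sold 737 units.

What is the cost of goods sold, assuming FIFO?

COGS = $18,275.65

Jul 21, 737 sold [FIFO — oldest first]: 209 @ $24.20 + 397 @ $24.55 + 131 @ $26.50 = $18,275.65
Ending inventory: 206 @ $26.50 + 185 @ $24.75 + 217 @ $23.40 + 373 @ $26.40 + 259 @ $24.95 = $31,424.80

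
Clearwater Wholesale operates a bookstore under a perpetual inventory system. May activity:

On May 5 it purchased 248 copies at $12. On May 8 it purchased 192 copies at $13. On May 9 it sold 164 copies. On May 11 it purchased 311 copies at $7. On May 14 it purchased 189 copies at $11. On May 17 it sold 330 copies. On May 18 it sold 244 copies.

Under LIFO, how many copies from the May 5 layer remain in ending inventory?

202

May 9, 164 sold [LIFO — newest first]: 164 @ $13 = $2,132
May 17, 330 sold [LIFO — newest first]: 189 @ $11 + 141 @ $7 = $3,066
May 18, 244 sold [LIFO — newest first]: 170 @ $7 + 28 @ $13 + 46 @ $12 = $2,106
Total COGS = $2,132 + $3,066 + $2,106 = $7,304
Ending inventory: 202 @ $12 = $2,424
Check: goods available $9,728 = COGS $7,304 + ending $2,424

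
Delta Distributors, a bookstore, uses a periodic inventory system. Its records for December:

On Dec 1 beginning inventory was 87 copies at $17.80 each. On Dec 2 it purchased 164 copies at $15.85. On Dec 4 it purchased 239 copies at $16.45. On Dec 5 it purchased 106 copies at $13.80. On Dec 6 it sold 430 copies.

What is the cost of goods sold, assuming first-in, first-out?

COGS = $7,092.55

Dec 6, 430 sold [FIFO — oldest first]: 87 @ $17.80 + 164 @ $15.85 + 179 @ $16.45 = $7,092.55
Ending inventory: 60 @ $16.45 + 106 @ $13.80 = $2,449.80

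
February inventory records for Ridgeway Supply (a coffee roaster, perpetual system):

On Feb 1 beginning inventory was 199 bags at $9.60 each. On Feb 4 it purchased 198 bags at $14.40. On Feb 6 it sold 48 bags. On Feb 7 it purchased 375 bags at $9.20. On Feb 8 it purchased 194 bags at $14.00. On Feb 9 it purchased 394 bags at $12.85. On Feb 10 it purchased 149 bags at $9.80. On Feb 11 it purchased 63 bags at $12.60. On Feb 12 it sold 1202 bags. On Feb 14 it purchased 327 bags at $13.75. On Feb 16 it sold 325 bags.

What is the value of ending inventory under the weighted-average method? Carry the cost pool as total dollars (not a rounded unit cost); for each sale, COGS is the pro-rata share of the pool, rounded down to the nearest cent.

Ending inventory = $4,108.38

After Feb 1: 199 on hand, pool $1,910.40 (≈ $9.6000 each)
After Feb 4: 397 on hand, pool $4,761.60 (≈ $11.9940 each)
Feb 6, sell 48: 48/397 × $4,761.60 → $575.70
After Feb 7: 724 on hand, pool $7,635.90 (≈ $10.5468 each)
After Feb 8: 918 on hand, pool $10,351.90 (≈ $11.2766 each)
After Feb 9: 1312 on hand, pool $15,414.80 (≈ $11.7491 each)
After Feb 10: 1461 on hand, pool $16,875.00 (≈ $11.5503 each)
After Feb 11: 1524 on hand, pool $17,668.80 (≈ $11.5937 each)
Feb 12, sell 1202: 1202/1524 × $17,668.80 → $13,935.62
After Feb 14: 649 on hand, pool $8,229.43 (≈ $12.6802 each)
Feb 16, sell 325: 325/649 × $8,229.43 → $4,121.05
Total COGS = $575.70 + $13,935.62 + $4,121.05 = $18,632.37
Ending inventory (cost pool remaining) = $4,108.38
Check: goods available $22,740.75 = COGS $18,632.37 + ending $4,108.38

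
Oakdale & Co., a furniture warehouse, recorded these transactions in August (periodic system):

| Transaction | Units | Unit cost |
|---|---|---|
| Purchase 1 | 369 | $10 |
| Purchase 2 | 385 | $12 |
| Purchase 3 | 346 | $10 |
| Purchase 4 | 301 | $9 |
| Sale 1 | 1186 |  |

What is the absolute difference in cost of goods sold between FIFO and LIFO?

$215

FIFO COGS: 369 @ $10 + 385 @ $12 + 346 @ $10 + 86 @ $9 = $12,544
LIFO COGS: 301 @ $9 + 346 @ $10 + 385 @ $12 + 154 @ $10 = $12,329
Difference = |$12,544 − $12,329| = $215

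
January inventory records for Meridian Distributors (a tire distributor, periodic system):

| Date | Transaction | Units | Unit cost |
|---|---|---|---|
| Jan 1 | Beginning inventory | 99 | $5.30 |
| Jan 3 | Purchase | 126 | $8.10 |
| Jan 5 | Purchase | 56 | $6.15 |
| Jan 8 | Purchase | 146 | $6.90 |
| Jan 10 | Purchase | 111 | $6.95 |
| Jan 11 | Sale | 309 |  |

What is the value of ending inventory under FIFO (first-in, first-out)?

Ending inventory = $1,585.65

Jan 11, 309 sold [FIFO — oldest first]: 99 @ $5.30 + 126 @ $8.10 + 56 @ $6.15 + 28 @ $6.90 = $2,082.90
Ending inventory: 118 @ $6.90 + 111 @ $6.95 = $1,585.65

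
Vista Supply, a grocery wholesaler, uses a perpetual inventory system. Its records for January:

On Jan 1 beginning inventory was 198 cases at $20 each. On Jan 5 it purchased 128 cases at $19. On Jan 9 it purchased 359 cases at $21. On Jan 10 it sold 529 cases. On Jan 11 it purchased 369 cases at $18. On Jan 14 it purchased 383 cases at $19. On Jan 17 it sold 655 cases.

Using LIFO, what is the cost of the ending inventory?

Ending inventory = $4,866

Jan 10, 529 sold [LIFO — newest first]: 359 @ $21 + 128 @ $19 + 42 @ $20 = $10,811
Jan 17, 655 sold [LIFO — newest first]: 383 @ $19 + 272 @ $18 = $12,173
Total COGS = $10,811 + $12,173 = $22,984
Ending inventory: 156 @ $20 + 97 @ $18 = $4,866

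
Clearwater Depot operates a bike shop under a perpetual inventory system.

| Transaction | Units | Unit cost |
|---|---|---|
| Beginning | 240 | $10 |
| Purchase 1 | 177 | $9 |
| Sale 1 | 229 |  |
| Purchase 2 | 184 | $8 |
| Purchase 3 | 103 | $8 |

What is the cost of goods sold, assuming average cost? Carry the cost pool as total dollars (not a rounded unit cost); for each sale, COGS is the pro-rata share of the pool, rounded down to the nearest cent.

After Beginning: 240 on hand, pool $2,400.00 (≈ $10.0000 each)
After Purchase 1: 417 on hand, pool $3,993.00 (≈ $9.5755 each)
Sale 1, sell 229: 229/417 × $3,993.00 → $2,192.79
After Purchase 2: 372 on hand, pool $3,272.21 (≈ $8.7963 each)
After Purchase 3: 475 on hand, pool $4,096.21 (≈ $8.6236 each)
Ending inventory (cost pool remaining) = $4,096.21
Check: goods available $6,289.00 = COGS $2,192.79 + ending $4,096.21

COGS = $2,192.79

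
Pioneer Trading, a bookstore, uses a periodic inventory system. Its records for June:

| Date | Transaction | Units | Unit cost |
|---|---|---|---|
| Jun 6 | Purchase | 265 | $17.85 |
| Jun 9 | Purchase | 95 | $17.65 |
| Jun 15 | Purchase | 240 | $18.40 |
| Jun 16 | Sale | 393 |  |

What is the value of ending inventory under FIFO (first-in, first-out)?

Ending inventory = $3,808.80

Jun 16, 393 sold [FIFO — oldest first]: 265 @ $17.85 + 95 @ $17.65 + 33 @ $18.40 = $7,014.20
Ending inventory: 207 @ $18.40 = $3,808.80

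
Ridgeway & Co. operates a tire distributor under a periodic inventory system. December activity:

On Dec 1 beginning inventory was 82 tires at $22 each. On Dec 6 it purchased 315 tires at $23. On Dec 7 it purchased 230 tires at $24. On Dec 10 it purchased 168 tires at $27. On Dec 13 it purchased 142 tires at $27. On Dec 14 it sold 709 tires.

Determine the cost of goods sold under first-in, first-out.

COGS = $16,783

Dec 14, 709 sold [FIFO — oldest first]: 82 @ $22 + 315 @ $23 + 230 @ $24 + 82 @ $27 = $16,783
Ending inventory: 86 @ $27 + 142 @ $27 = $6,156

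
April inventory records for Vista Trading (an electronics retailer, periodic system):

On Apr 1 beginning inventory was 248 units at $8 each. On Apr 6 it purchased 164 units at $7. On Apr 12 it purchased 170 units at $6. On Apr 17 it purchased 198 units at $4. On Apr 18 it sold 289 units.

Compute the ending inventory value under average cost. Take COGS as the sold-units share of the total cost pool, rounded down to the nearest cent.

Ending inventory = $3,112.19

Apr 18, sell 289: 289/780 × $4,944.00 → $1,831.81
Ending inventory (cost pool remaining) = $3,112.19
Check: goods available $4,944.00 = COGS $1,831.81 + ending $3,112.19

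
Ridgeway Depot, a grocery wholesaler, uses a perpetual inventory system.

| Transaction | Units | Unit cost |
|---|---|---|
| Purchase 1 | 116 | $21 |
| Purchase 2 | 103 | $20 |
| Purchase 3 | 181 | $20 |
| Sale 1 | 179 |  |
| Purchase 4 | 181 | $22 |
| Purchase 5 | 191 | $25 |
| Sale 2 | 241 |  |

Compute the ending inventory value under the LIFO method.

Ending inventory = $7,418

Sale 1 (179) [LIFO — newest first]: 179 @ $20 = $3,580
Sale 2 (241) [LIFO — newest first]: 191 @ $25 + 50 @ $22 = $5,875
Total COGS = $3,580 + $5,875 = $9,455
Ending inventory: 116 @ $21 + 103 @ $20 + 2 @ $20 + 131 @ $22 = $7,418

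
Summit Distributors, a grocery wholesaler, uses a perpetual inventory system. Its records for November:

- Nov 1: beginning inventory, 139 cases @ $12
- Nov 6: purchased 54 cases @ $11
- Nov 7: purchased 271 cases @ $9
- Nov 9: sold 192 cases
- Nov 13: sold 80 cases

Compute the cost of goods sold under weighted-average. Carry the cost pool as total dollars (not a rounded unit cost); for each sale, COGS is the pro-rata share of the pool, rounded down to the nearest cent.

After Nov 1: 139 on hand, pool $1,668.00 (≈ $12.0000 each)
After Nov 6: 193 on hand, pool $2,262.00 (≈ $11.7202 each)
After Nov 7: 464 on hand, pool $4,701.00 (≈ $10.1315 each)
Nov 9, sell 192: 192/464 × $4,701.00 → $1,945.24
Nov 13, sell 80: 80/272 × $2,755.76 → $810.51
Total COGS = $1,945.24 + $810.51 = $2,755.75
Ending inventory (cost pool remaining) = $1,945.25

COGS = $2,755.75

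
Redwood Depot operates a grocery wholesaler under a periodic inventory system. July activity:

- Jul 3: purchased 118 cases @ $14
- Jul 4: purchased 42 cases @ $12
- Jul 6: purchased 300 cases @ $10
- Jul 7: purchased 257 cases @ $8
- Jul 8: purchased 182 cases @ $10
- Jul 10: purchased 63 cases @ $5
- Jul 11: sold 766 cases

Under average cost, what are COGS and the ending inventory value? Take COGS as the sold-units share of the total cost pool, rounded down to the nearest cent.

Jul 11, sell 766: 766/962 × $9,347.00 → $7,442.62
Ending inventory (cost pool remaining) = $1,904.38

COGS = $7,442.62; ending inventory = $1,904.38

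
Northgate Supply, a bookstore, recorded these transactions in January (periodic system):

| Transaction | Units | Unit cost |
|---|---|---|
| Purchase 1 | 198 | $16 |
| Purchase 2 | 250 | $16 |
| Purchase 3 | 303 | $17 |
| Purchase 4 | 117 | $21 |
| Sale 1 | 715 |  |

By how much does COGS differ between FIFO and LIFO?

FIFO COGS: 198 @ $16 + 250 @ $16 + 267 @ $17 = $11,707
LIFO COGS: 117 @ $21 + 303 @ $17 + 250 @ $16 + 45 @ $16 = $12,328
Difference = |$11,707 − $12,328| = $621

$621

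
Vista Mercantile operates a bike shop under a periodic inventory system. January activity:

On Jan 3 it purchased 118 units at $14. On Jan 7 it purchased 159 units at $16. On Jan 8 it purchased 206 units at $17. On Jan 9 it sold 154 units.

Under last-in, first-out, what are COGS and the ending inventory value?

Jan 9, 154 sold [LIFO — newest first]: 154 @ $17 = $2,618
Ending inventory: 118 @ $14 + 159 @ $16 + 52 @ $17 = $5,080

COGS = $2,618; ending inventory = $5,080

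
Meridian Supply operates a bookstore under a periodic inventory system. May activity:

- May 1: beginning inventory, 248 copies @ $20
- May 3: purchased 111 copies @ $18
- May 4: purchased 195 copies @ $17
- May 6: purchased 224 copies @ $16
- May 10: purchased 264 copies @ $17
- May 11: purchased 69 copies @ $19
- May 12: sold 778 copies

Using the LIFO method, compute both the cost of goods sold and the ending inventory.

COGS = $13,166; ending inventory = $6,490

May 12, 778 sold [LIFO — newest first]: 69 @ $19 + 264 @ $17 + 224 @ $16 + 195 @ $17 + 26 @ $18 = $13,166
Ending inventory: 248 @ $20 + 85 @ $18 = $6,490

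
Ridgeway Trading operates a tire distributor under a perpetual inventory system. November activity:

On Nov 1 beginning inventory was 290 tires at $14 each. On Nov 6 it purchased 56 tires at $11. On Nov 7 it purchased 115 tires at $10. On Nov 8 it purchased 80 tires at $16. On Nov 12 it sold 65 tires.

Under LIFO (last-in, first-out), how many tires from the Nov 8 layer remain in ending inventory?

Nov 12, 65 sold [LIFO — newest first]: 65 @ $16 = $1,040
Ending inventory: 290 @ $14 + 56 @ $11 + 115 @ $10 + 15 @ $16 = $6,066

15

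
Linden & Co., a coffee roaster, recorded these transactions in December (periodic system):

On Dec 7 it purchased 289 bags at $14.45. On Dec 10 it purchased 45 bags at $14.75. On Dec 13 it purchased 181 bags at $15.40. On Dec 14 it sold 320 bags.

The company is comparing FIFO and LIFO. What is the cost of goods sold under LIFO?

FIFO COGS: 289 @ $14.45 + 31 @ $14.75 = $4,633.30
LIFO COGS: 181 @ $15.40 + 45 @ $14.75 + 94 @ $14.45 = $4,809.45

COGS = $4,809.45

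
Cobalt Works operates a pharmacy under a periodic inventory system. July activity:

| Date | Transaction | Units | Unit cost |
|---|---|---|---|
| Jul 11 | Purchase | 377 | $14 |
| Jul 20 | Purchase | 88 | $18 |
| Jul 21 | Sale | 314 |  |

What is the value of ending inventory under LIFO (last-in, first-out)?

Ending inventory = $2,114

Jul 21, 314 sold [LIFO — newest first]: 88 @ $18 + 226 @ $14 = $4,748
Ending inventory: 151 @ $14 = $2,114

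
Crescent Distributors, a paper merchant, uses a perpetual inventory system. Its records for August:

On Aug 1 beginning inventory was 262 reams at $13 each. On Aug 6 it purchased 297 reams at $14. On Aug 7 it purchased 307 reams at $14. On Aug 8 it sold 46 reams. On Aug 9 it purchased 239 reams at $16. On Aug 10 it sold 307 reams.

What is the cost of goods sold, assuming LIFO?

Aug 8, 46 sold [LIFO — newest first]: 46 @ $14 = $644
Aug 10, 307 sold [LIFO — newest first]: 239 @ $16 + 68 @ $14 = $4,776
Total COGS = $644 + $4,776 = $5,420
Ending inventory: 262 @ $13 + 297 @ $14 + 193 @ $14 = $10,266

COGS = $5,420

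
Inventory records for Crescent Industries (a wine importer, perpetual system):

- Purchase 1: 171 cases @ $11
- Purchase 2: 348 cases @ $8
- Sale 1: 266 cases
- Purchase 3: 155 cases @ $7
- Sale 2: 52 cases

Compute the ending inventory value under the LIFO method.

Sale 1 (266) [LIFO — newest first]: 266 @ $8 = $2,128
Sale 2 (52) [LIFO — newest first]: 52 @ $7 = $364
Total COGS = $2,128 + $364 = $2,492
Ending inventory: 171 @ $11 + 82 @ $8 + 103 @ $7 = $3,258
Check: goods available $5,750 = COGS $2,492 + ending $3,258

Ending inventory = $3,258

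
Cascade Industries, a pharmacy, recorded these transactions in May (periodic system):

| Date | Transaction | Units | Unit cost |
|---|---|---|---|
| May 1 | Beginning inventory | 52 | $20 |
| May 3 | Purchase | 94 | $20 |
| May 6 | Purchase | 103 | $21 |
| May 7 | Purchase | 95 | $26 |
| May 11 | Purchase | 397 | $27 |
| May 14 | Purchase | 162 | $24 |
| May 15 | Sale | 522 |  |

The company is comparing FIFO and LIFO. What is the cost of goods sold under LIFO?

FIFO COGS: 52 @ $20 + 94 @ $20 + 103 @ $21 + 95 @ $26 + 178 @ $27 = $12,359
LIFO COGS: 162 @ $24 + 360 @ $27 = $13,608

COGS = $13,608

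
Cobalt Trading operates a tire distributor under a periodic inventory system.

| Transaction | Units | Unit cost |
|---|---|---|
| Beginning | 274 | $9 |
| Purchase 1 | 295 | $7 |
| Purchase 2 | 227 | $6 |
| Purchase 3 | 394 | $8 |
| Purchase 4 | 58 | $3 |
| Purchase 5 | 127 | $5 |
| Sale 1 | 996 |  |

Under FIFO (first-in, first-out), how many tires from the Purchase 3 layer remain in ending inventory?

194

Sale 1 (996) [FIFO — oldest first]: 274 @ $9 + 295 @ $7 + 227 @ $6 + 200 @ $8 = $7,493
Ending inventory: 194 @ $8 + 58 @ $3 + 127 @ $5 = $2,361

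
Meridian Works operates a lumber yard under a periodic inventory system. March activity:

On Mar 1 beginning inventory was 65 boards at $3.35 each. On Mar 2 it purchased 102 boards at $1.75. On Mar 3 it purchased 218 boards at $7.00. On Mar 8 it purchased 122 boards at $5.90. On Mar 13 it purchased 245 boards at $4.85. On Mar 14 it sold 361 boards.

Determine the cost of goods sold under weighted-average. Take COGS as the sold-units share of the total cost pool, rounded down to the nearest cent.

COGS = $1,838.74

Mar 14, sell 361: 361/752 × $3,830.30 → $1,838.74
Ending inventory (cost pool remaining) = $1,991.56
Check: goods available $3,830.30 = COGS $1,838.74 + ending $1,991.56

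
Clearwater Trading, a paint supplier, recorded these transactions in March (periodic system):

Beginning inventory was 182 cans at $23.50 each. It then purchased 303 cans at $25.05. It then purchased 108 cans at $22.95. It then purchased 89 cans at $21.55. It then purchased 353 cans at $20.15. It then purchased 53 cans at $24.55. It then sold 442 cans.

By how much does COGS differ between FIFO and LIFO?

$1,600.10

FIFO COGS: 182 @ $23.50 + 260 @ $25.05 = $10,790.00
LIFO COGS: 53 @ $24.55 + 353 @ $20.15 + 36 @ $21.55 = $9,189.90
Difference = |$10,790.00 − $9,189.90| = $1,600.10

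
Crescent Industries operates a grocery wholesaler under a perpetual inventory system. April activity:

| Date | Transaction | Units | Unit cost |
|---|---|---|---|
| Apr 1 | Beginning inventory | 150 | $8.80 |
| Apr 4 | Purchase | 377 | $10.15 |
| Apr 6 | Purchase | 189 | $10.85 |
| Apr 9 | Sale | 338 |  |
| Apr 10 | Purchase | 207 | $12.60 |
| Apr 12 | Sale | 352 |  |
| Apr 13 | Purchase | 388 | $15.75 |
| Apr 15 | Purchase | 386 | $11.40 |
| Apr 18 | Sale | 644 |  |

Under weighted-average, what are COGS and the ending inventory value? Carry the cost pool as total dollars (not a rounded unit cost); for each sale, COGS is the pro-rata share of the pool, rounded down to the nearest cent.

COGS = $15,607.68; ending inventory = $4,709.12

After Apr 1: 150 on hand, pool $1,320.00 (≈ $8.8000 each)
After Apr 4: 527 on hand, pool $5,146.55 (≈ $9.7657 each)
After Apr 6: 716 on hand, pool $7,197.20 (≈ $10.0520 each)
Apr 9, sell 338: 338/716 × $7,197.20 → $3,397.56
After Apr 10: 585 on hand, pool $6,407.84 (≈ $10.9536 each)
Apr 12, sell 352: 352/585 × $6,407.84 → $3,855.65
After Apr 13: 621 on hand, pool $8,663.19 (≈ $13.9504 each)
After Apr 15: 1007 on hand, pool $13,063.59 (≈ $12.9728 each)
Apr 18, sell 644: 644/1007 × $13,063.59 → $8,354.47
Total COGS = $3,397.56 + $3,855.65 + $8,354.47 = $15,607.68
Ending inventory (cost pool remaining) = $4,709.12
Check: goods available $20,316.80 = COGS $15,607.68 + ending $4,709.12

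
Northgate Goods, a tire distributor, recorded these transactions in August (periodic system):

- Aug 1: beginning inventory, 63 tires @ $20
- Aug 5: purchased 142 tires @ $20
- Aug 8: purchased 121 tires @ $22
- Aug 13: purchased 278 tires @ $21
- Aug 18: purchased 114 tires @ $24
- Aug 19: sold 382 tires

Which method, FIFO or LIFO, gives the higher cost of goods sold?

FIFO COGS: 63 @ $20 + 142 @ $20 + 121 @ $22 + 56 @ $21 = $7,938
LIFO COGS: 114 @ $24 + 268 @ $21 = $8,364

LIFO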